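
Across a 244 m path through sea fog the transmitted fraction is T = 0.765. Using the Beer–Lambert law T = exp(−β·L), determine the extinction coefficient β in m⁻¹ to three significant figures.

0.00110 m⁻¹

Beer–Lambert: T = exp(−βL) ⇒ β = −ln(T)/L = −ln(0.765)/244 = 0.2679/244 = 0.001098 m⁻¹.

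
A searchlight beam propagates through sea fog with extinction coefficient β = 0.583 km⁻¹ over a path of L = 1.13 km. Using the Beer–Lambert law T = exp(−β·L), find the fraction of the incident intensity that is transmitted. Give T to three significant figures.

0.517

τ = β·L = 0.583 × 1.13 = 0.6588.
T = exp(−0.6588) = 0.5175.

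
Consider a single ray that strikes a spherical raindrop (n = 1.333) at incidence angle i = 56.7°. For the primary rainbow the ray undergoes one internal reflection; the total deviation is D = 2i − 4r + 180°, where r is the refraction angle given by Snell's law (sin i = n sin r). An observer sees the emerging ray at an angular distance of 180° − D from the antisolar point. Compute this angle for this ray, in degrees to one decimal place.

41.9°

sin r = sin 56.7° / 1.333 = 0.8358/1.333 = 0.6270; r = 38.83°.
D = 2·56.7° − 4·38.83° + 180° = 113.40° − 155.32° + 180° = 138.08°.
Angle from antisolar point = 180° − D = 41.92°.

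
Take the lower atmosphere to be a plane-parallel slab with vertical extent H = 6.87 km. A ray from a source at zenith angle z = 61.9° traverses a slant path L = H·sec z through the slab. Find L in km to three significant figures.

sec z = 1/cos 61.9° = 2.1231.
L = 6.87 × 2.1231 = 14.586 km.

14.6 km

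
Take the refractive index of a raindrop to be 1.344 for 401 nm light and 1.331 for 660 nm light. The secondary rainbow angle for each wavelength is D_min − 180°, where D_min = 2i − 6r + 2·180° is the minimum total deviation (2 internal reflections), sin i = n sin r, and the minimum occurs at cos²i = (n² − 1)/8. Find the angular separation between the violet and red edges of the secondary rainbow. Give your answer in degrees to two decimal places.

At 401 nm (n = 1.344): cos²i = 0.10079 → i = 71.490°, r = 44.874°, D_min = 233.733°, rainbow angle = 53.733°.
At 660 nm (n = 1.331): cos²i = 0.09645 → i = 71.907°, r = 45.575°, D_min = 230.365°, rainbow angle = 50.365°.
Angular width = |53.733° − 50.365°| = 3.368°.

3.37°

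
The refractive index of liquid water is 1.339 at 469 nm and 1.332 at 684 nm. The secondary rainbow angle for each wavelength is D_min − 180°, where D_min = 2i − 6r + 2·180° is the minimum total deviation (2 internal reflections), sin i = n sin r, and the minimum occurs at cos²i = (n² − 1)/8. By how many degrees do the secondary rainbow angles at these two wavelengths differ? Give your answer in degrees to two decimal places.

1.82°

At 469 nm (n = 1.339): cos²i = 0.09912 → i = 71.650°, r = 45.141°, D_min = 232.451°, rainbow angle = 52.451°.
At 684 nm (n = 1.332): cos²i = 0.09678 → i = 71.875°, r = 45.520°, D_min = 230.628°, rainbow angle = 50.628°.
Angular width = |52.451° − 50.628°| = 1.823°.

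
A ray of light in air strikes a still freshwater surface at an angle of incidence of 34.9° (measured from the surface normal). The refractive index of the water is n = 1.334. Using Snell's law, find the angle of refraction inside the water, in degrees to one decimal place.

25.4°

Snell: sin θ_r = sin θ_i / n = sin 34.9° / 1.334 = 0.5721 / 1.334 = 0.4289.
θ_r = arcsin(0.4289) = 25.40°.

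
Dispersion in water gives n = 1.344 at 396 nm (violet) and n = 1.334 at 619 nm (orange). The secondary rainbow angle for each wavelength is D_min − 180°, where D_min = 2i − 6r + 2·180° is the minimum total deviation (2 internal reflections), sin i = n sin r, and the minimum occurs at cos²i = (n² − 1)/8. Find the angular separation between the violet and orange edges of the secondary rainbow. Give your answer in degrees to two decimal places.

At 396 nm (n = 1.344): cos²i = 0.10079 → i = 71.490°, r = 44.874°, D_min = 233.733°, rainbow angle = 53.733°.
At 619 nm (n = 1.334): cos²i = 0.09744 → i = 71.810°, r = 45.411°, D_min = 231.153°, rainbow angle = 51.153°.
Angular width = |53.733° − 51.153°| = 2.580°.

2.58°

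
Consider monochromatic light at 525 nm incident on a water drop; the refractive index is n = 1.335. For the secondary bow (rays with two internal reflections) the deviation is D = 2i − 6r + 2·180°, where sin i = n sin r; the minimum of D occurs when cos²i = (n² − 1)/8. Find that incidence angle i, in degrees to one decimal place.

cos²i = (1.335² − 1)/8 = (1.78222 − 1)/8 = 0.09778.
cos i = 0.31269, so i = 71.778°.

71.8°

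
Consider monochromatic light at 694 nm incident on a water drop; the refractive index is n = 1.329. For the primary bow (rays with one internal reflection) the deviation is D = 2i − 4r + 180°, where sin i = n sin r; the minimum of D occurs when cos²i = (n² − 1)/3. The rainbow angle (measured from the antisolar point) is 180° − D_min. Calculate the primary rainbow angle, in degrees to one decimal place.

cos²i = (1.76624 − 1)/3 = 0.25541; i = arccos(0.50538) = 59.643°.
sin r = sin 59.643°/1.329 = 0.64928; r = 40.487°.
D_min = 2·59.643° − 4·40.487° + 180° = 137.337°.
Rainbow angle = 180° − D_min = 42.663°.

42.7°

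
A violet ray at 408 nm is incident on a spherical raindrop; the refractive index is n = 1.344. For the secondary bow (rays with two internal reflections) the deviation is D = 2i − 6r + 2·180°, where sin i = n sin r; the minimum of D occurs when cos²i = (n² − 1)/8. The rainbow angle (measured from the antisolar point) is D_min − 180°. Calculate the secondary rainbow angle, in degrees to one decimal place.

cos²i = (1.80634 − 1)/8 = 0.10079; i = arccos(0.31748) = 71.490°.
sin r = sin 71.490°/1.344 = 0.70555; r = 44.874°.
D_min = 2·71.490° − 6·44.874° + 360° = 233.733°.
Rainbow angle = D_min − 180° = 53.733°.

53.7°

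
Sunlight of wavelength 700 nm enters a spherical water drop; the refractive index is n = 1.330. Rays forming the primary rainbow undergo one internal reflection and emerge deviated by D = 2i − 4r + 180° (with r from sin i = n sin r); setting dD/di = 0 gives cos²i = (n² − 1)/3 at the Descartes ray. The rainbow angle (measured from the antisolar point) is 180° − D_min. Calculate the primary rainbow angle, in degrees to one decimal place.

cos²i = (1.76890 − 1)/3 = 0.25630; i = arccos(0.50626) = 59.585°.
sin r = sin 59.585°/1.330 = 0.64841; r = 40.422°.
D_min = 2·59.585° − 4·40.422° + 180° = 137.484°.
Rainbow angle = 180° − D_min = 42.516°.

42.5°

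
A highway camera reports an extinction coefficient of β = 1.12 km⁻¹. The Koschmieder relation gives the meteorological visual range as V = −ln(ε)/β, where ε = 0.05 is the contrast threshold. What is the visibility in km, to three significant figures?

2.67 km

V = −ln(0.05) / 1.12 = 2.996 / 1.12 = 2.6748 km.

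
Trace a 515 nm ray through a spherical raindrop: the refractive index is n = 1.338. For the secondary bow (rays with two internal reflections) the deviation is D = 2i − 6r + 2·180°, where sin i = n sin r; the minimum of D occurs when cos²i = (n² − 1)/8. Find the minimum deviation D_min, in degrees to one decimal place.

232.2°

cos²i = (1.79024 − 1)/8 = 0.09878; i = arccos(0.31429) = 71.682°.
sin r = sin 71.682°/1.338 = 0.70951; r = 45.195°.
D_min = 2·71.682° − 6·45.195° + 360° = 232.193°.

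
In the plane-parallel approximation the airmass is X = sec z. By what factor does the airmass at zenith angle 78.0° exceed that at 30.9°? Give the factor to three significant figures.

4.13

X(78.0°)/X(30.9°) = sec 78.0° / sec 30.9° = cos 30.9° / cos 78.0° = 0.8581/0.2079 = 4.1271.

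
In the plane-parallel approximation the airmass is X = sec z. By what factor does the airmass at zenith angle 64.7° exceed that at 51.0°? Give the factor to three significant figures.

1.47

X(64.7°)/X(51.0°) = sec 64.7° / sec 51.0° = cos 51.0° / cos 64.7° = 0.6293/0.4274 = 1.4726.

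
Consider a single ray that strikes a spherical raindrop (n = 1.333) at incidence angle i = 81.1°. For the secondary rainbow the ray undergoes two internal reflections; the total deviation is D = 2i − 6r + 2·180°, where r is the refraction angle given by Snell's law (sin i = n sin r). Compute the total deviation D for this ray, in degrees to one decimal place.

235.2°

sin r = sin 81.1° / 1.333 = 0.9880/1.333 = 0.7412; r = 47.83°.
D = 2·81.1° − 6·47.83° + 2·180° = 162.20° − 286.98° + 360° = 235.22°.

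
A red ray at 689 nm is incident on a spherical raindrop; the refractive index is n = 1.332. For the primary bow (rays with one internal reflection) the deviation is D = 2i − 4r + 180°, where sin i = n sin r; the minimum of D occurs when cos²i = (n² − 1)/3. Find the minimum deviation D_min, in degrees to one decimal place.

137.8°

cos²i = (1.77422 − 1)/3 = 0.25807; i = arccos(0.50801) = 59.469°.
sin r = sin 59.469°/1.332 = 0.64666; r = 40.290°.
D_min = 2·59.469° − 4·40.290° + 180° = 137.776°.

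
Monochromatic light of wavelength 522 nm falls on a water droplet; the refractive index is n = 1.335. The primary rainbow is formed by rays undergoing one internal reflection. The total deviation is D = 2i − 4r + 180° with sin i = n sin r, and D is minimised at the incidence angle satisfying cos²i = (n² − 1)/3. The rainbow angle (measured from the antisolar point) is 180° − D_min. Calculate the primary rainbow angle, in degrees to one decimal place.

41.8°

cos²i = (1.78222 − 1)/3 = 0.26074; i = arccos(0.51063) = 59.294°.
sin r = sin 59.294°/1.335 = 0.64405; r = 40.094°.
D_min = 2·59.294° − 4·40.094° + 180° = 138.212°.
Rainbow angle = 180° − D_min = 41.788°.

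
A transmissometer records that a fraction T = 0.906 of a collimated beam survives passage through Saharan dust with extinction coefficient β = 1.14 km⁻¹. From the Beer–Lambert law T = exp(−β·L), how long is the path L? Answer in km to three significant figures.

Beer–Lambert: T = exp(−βL) ⇒ L = −ln(T)/β = −ln(0.906)/1.14 = 0.0987/1.14 = 0.08659 km.

0.0866 km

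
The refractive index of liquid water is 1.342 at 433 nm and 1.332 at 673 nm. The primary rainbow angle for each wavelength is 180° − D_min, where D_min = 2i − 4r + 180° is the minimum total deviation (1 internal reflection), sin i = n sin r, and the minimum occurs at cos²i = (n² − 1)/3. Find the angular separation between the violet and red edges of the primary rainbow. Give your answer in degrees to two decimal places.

At 433 nm (n = 1.342): cos²i = 0.26699 → i = 58.888°, r = 39.641°, D_min = 139.213°, rainbow angle = 40.787°.
At 673 nm (n = 1.332): cos²i = 0.25807 → i = 59.469°, r = 40.290°, D_min = 137.776°, rainbow angle = 42.224°.
Angular width = |40.787° − 42.224°| = 1.437°.

1.44°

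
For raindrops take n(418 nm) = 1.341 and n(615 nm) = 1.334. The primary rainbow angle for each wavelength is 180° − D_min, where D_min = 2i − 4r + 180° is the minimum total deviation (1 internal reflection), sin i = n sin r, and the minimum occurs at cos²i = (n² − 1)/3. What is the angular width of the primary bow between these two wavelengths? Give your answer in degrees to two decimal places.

At 418 nm (n = 1.341): cos²i = 0.26609 → i = 58.946°, r = 39.705°, D_min = 139.071°, rainbow angle = 40.929°.
At 615 nm (n = 1.334): cos²i = 0.25985 → i = 59.352°, r = 40.159°, D_min = 138.067°, rainbow angle = 41.933°.
Angular width = |40.929° − 41.933°| = 1.004°.

1.00°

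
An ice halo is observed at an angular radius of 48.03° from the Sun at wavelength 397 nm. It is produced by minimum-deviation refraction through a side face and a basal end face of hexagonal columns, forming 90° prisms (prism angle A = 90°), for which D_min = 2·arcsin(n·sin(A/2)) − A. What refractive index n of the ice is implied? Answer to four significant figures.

1.320

Rearranging: n = sin((D_min + A)/2) / sin(A/2).
(D_min + A)/2 = (48.03° + 90°)/2 = 69.015°.
n = sin 69.015° / sin 45° = 0.9337 / 0.7071 = 1.3204.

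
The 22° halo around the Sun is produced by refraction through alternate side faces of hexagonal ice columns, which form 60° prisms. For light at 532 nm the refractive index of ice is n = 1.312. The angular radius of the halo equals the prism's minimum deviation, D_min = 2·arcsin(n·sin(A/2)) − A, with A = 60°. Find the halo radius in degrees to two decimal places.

n·sin(A/2) = 1.312 × sin 30° = 1.312 × 0.5000 = 0.6560.
D_min = 2·arcsin(0.6560) − 60° = 2 × 40.996° − 60° = 21.991°.

21.99°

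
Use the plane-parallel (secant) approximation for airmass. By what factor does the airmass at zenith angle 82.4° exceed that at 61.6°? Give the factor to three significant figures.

3.60

X(82.4°)/X(61.6°) = sec 82.4° / sec 61.6° = cos 61.6° / cos 82.4° = 0.4756/0.1323 = 3.5962.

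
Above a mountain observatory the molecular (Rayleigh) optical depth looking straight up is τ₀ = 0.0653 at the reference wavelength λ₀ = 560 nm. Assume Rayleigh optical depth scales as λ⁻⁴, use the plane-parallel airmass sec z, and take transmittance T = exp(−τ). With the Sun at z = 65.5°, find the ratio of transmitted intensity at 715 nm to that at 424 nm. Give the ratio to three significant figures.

1.52

Airmass: sec 65.5° = 2.4114.
τ(715 nm) = 0.0653 × (560/715)⁴ × 2.4114 = 0.0653 × 0.3763 × 2.4114 = 0.0593.
τ(424 nm) = 0.0653 × (560/424)⁴ × 2.4114 = 0.0653 × 3.0429 × 2.4114 = 0.4792.
T(715)/T(424) = exp(τ_B − τ_A) = exp(0.4199) = 1.5218.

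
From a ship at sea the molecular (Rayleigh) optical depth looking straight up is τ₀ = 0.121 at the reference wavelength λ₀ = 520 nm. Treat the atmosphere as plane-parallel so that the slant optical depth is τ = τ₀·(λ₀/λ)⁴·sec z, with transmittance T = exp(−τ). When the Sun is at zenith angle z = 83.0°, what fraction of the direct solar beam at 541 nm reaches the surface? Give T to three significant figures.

sec 83.0° = 8.2055.
τ = 0.121 × (520/541)⁴ × 8.2055 = 0.121 × 0.8535 × 8.2055 = 0.8475.
T = exp(−0.8475) = 0.4285.

0.429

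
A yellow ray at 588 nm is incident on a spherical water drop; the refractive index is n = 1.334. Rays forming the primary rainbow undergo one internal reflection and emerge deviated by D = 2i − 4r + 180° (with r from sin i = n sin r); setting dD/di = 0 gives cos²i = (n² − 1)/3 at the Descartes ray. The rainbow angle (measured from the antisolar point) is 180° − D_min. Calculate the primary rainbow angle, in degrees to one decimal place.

41.9°

cos²i = (1.77956 − 1)/3 = 0.25985; i = arccos(0.50976) = 59.352°.
sin r = sin 59.352°/1.334 = 0.64492; r = 40.159°.
D_min = 2·59.352° − 4·40.159° + 180° = 138.067°.
Rainbow angle = 180° − D_min = 41.933°.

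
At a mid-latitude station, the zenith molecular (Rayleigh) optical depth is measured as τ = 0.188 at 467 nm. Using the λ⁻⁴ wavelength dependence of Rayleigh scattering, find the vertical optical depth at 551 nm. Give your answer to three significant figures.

τ(551 nm) = τ(467 nm) × (467/551)⁴ = 0.188 × (0.8475)⁴ = 0.188 × 0.5160 = 0.0970.

0.0970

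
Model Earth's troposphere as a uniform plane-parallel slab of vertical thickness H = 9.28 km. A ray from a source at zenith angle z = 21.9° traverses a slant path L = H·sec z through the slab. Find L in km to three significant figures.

10.0 km

sec z = 1/cos 21.9° = 1.0778.
L = 9.28 × 1.0778 = 10.002 km.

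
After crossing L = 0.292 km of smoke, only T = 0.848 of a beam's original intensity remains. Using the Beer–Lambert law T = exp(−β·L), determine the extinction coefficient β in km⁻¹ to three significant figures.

0.565 km⁻¹

Beer–Lambert: T = exp(−βL) ⇒ β = −ln(T)/L = −ln(0.848)/0.292 = 0.1649/0.292 = 0.5646 km⁻¹.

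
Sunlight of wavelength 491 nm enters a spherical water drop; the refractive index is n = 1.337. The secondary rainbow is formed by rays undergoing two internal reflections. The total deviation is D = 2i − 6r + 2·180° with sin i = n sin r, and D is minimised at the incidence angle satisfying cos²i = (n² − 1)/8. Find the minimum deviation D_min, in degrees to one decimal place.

cos²i = (1.78757 − 1)/8 = 0.09845; i = arccos(0.31376) = 71.714°.
sin r = sin 71.714°/1.337 = 0.71017; r = 45.249°.
D_min = 2·71.714° − 6·45.249° + 360° = 231.934°.

231.9°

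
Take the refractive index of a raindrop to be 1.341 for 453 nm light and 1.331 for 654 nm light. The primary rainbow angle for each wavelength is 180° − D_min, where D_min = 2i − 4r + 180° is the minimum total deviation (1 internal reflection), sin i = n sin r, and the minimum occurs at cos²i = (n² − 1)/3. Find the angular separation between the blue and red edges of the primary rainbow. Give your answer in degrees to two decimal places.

At 453 nm (n = 1.341): cos²i = 0.26609 → i = 58.946°, r = 39.705°, D_min = 139.071°, rainbow angle = 40.929°.
At 654 nm (n = 1.331): cos²i = 0.25719 → i = 59.527°, r = 40.356°, D_min = 137.630°, rainbow angle = 42.370°.
Angular width = |40.929° − 42.370°| = 1.441°.

1.44°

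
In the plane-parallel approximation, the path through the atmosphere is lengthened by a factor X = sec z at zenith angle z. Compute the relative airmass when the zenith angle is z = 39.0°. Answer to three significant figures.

1.29

X = sec z = 1/cos 39.0° = 1/0.7771 = 1.2868.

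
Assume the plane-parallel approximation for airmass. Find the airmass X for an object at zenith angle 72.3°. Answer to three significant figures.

3.29

X = sec z = 1/cos 72.3° = 1/0.3040 = 3.2891.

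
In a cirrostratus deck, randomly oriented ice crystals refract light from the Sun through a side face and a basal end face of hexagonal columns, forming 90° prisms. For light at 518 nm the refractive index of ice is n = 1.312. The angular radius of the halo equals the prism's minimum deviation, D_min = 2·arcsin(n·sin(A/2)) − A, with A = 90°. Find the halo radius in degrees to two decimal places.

n·sin(A/2) = 1.312 × sin 45° = 1.312 × 0.7071 = 0.9277.
D_min = 2·arcsin(0.9277) − 90° = 2 × 68.083° − 90° = 46.166°.

46.17°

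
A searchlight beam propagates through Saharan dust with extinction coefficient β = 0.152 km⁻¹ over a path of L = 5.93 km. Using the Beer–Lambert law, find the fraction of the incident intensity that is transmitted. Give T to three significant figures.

τ = β·L = 0.152 × 5.93 = 0.9014.
T = exp(−0.9014) = 0.4060.

0.406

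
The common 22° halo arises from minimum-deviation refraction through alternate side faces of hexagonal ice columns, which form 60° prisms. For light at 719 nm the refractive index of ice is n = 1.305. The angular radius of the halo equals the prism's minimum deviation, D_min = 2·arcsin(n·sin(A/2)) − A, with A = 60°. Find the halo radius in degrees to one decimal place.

21.5°

n·sin(A/2) = 1.305 × sin 30° = 1.305 × 0.5000 = 0.6525.
D_min = 2·arcsin(0.6525) − 60° = 2 × 40.730° − 60° = 21.461°.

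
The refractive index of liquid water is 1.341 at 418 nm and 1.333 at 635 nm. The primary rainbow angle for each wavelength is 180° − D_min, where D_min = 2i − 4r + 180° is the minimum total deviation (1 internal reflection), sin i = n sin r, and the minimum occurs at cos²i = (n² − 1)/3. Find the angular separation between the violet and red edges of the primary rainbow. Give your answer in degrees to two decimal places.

1.15°

At 418 nm (n = 1.341): cos²i = 0.26609 → i = 58.946°, r = 39.705°, D_min = 139.071°, rainbow angle = 40.929°.
At 635 nm (n = 1.333): cos²i = 0.25896 → i = 59.410°, r = 40.225°, D_min = 137.922°, rainbow angle = 42.078°.
Angular width = |40.929° − 42.078°| = 1.149°.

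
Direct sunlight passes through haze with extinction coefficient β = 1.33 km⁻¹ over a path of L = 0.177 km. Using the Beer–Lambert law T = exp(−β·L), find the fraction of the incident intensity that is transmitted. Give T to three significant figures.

τ = β·L = 1.33 × 0.177 = 0.2354.
T = exp(−0.2354) = 0.7902.

0.790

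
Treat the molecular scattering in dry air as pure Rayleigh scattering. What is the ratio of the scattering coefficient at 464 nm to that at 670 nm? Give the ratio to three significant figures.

Rayleigh scattering ∝ λ⁻⁴, so the ratio of coefficients is the inverse fourth power of the wavelength ratio.
σ(464)/σ(670) = (670/464)⁴ = (1.4440)⁴ = 4.347.

4.35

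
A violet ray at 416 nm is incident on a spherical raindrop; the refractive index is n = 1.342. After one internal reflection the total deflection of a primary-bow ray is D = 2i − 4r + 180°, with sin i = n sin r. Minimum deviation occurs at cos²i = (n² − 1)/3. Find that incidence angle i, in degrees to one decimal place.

58.9°

cos²i = (1.342² − 1)/3 = (1.80096 − 1)/3 = 0.26699.
cos i = 0.51671, so i = 58.888°.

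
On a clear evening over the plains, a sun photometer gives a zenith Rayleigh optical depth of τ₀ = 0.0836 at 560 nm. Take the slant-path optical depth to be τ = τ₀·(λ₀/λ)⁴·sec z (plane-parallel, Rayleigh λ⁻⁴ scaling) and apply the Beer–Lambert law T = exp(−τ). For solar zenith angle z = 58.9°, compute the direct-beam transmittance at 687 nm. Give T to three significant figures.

0.931

sec 58.9° = 1.9360.
τ = 0.0836 × (560/687)⁴ × 1.9360 = 0.0836 × 0.4415 × 1.9360 = 0.0715.
T = exp(−0.0715) = 0.9310.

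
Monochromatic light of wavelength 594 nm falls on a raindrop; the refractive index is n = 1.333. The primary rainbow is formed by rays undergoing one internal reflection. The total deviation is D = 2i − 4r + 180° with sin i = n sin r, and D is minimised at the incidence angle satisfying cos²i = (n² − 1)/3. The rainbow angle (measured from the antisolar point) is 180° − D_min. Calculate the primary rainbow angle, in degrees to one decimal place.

42.1°

cos²i = (1.77689 − 1)/3 = 0.25896; i = arccos(0.50888) = 59.410°.
sin r = sin 59.410°/1.333 = 0.64579; r = 40.225°.
D_min = 2·59.410° − 4·40.225° + 180° = 137.922°.
Rainbow angle = 180° − D_min = 42.078°.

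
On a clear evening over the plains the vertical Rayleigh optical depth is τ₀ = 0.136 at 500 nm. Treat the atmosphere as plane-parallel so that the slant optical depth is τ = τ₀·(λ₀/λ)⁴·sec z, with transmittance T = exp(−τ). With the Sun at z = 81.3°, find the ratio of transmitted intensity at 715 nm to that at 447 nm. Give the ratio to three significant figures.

3.30

Airmass: sec 81.3° = 6.6111.
τ(715 nm) = 0.136 × (500/715)⁴ × 6.6111 = 0.136 × 0.2391 × 6.6111 = 0.2150.
τ(447 nm) = 0.136 × (500/447)⁴ × 6.6111 = 0.136 × 1.5655 × 6.6111 = 1.4075.
T(715)/T(447) = exp(τ_B − τ_A) = exp(1.1925) = 3.2954.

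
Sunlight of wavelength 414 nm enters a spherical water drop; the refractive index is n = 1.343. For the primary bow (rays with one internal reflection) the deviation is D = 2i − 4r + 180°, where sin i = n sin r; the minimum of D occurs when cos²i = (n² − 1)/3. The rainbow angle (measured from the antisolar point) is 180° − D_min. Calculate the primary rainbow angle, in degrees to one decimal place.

cos²i = (1.80365 − 1)/3 = 0.26788; i = arccos(0.51757) = 58.830°.
sin r = sin 58.830°/1.343 = 0.63711; r = 39.577°.
D_min = 2·58.830° − 4·39.577° + 180° = 139.354°.
Rainbow angle = 180° − D_min = 40.646°.

40.6°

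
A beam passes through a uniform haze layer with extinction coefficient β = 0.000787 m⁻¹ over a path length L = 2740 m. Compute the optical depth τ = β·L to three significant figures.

2.16

τ = β·L = 0.000787 × 2740 = 2.1564.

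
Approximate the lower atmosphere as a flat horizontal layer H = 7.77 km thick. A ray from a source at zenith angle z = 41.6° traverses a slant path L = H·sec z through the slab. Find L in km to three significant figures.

10.4 km

sec z = 1/cos 41.6° = 1.3373.
L = 7.77 × 1.3373 = 10.391 km.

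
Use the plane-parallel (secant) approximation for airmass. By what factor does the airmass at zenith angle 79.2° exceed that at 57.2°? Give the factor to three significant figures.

X(79.2°)/X(57.2°) = sec 79.2° / sec 57.2° = cos 57.2° / cos 79.2° = 0.5417/0.1874 = 2.8909.

2.89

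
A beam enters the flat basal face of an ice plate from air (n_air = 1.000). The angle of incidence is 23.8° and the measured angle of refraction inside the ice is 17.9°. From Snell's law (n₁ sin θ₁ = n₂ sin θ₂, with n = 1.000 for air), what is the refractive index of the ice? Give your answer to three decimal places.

1.313

n = sin θ_i / sin θ_r = sin 23.8° / sin 17.9° = 0.4035 / 0.3074 = 1.3130.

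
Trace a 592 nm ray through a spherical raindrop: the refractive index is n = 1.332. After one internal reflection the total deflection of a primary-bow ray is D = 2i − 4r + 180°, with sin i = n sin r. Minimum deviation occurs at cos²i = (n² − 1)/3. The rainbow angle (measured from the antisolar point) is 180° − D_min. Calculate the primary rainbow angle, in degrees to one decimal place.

42.2°

cos²i = (1.77422 − 1)/3 = 0.25807; i = arccos(0.50801) = 59.469°.
sin r = sin 59.469°/1.332 = 0.64666; r = 40.290°.
D_min = 2·59.469° − 4·40.290° + 180° = 137.776°.
Rainbow angle = 180° − D_min = 42.224°.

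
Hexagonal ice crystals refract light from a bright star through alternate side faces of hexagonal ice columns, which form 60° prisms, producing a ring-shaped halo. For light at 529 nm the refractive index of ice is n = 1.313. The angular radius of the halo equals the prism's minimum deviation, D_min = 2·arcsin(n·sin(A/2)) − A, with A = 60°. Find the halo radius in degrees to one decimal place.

22.1°

n·sin(A/2) = 1.313 × sin 30° = 1.313 × 0.5000 = 0.6565.
D_min = 2·arcsin(0.6565) − 60° = 2 × 41.033° − 60° = 22.067°.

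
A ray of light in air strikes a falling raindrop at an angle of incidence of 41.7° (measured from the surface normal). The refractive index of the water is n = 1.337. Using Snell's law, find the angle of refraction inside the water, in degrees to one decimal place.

29.8°

Snell: sin θ_r = sin θ_i / n = sin 41.7° / 1.337 = 0.6652 / 1.337 = 0.4976.
θ_r = arcsin(0.4976) = 29.84°.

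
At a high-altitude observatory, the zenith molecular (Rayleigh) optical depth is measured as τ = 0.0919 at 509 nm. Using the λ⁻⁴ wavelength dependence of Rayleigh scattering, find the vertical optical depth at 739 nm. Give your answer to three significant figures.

0.0207

τ(739 nm) = τ(509 nm) × (509/739)⁴ = 0.0919 × (0.6888)⁴ = 0.0919 × 0.2251 = 0.0207.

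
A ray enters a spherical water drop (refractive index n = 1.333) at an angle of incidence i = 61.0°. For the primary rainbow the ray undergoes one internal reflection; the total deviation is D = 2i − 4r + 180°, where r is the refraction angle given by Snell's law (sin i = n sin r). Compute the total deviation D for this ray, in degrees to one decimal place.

138.0°

sin r = sin 61.0° / 1.333 = 0.8746/1.333 = 0.6561; r = 41.01°.
D = 2·61.0° − 4·41.01° + 180° = 122.00° − 164.02° + 180° = 137.98°.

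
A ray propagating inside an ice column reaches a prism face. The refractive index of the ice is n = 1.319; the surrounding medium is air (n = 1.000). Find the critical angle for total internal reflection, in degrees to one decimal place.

sin θ_c = n_air / n = 1.000 / 1.319 = 0.7582.
θ_c = arcsin(0.7582) = 49.30°.

49.3°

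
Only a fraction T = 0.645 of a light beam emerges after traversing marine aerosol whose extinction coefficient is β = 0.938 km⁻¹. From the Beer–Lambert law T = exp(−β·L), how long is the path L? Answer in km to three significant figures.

Beer–Lambert: T = exp(−βL) ⇒ L = −ln(T)/β = −ln(0.645)/0.938 = 0.4385/0.938 = 0.4675 km.

0.467 km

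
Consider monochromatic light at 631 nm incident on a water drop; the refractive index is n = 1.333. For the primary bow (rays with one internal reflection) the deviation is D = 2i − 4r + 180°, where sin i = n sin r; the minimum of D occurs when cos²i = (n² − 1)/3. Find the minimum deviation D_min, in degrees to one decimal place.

cos²i = (1.77689 − 1)/3 = 0.25896; i = arccos(0.50888) = 59.410°.
sin r = sin 59.410°/1.333 = 0.64579; r = 40.225°.
D_min = 2·59.410° − 4·40.225° + 180° = 137.922°.

137.9°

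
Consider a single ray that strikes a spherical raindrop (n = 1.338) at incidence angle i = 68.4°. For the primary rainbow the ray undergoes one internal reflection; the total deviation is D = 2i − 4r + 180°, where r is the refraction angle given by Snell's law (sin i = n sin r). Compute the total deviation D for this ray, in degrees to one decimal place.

sin r = sin 68.4° / 1.338 = 0.9298/1.338 = 0.6949; r = 44.02°.
D = 2·68.4° − 4·44.02° + 180° = 136.80° − 176.08° + 180° = 140.72°.

140.7°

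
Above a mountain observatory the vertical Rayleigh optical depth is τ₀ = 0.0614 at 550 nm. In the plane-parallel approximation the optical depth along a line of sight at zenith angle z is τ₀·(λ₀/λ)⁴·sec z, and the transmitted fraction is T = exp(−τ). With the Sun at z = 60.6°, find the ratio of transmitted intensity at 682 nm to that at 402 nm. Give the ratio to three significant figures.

1.47

Airmass: sec 60.6° = 2.0371.
τ(682 nm) = 0.0614 × (550/682)⁴ × 2.0371 = 0.0614 × 0.4230 × 2.0371 = 0.0529.
τ(402 nm) = 0.0614 × (550/402)⁴ × 2.0371 = 0.0614 × 3.5039 × 2.0371 = 0.4382.
T(682)/T(402) = exp(τ_B − τ_A) = exp(0.3853) = 1.4701.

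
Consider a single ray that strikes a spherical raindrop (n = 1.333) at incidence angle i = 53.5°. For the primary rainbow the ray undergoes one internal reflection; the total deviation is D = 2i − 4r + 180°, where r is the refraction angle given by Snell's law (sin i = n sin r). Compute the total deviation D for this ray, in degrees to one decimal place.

sin r = sin 53.5° / 1.333 = 0.8039/1.333 = 0.6030; r = 37.09°.
D = 2·53.5° − 4·37.09° + 180° = 107.00° − 148.35° + 180° = 138.65°.

138.6°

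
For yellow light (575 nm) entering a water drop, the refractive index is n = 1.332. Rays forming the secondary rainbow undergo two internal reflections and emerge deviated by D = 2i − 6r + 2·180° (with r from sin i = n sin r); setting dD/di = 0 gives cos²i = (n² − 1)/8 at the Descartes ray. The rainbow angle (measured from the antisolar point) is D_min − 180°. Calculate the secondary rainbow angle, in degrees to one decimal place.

50.6°

cos²i = (1.77422 − 1)/8 = 0.09678; i = arccos(0.31109) = 71.875°.
sin r = sin 71.875°/1.332 = 0.71350; r = 45.520°.
D_min = 2·71.875° − 6·45.520° + 360° = 230.628°.
Rainbow angle = D_min − 180° = 50.628°.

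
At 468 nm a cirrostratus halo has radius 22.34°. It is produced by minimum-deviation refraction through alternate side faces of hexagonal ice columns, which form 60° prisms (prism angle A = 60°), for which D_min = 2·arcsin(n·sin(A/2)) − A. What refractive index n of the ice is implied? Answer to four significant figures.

Rearranging: n = sin((D_min + A)/2) / sin(A/2).
(D_min + A)/2 = (22.34° + 60°)/2 = 41.170°.
n = sin 41.170° / sin 30° = 0.6583 / 0.5000 = 1.3166.

1.317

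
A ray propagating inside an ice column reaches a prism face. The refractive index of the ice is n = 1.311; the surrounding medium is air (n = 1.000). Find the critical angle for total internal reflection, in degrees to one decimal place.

49.7°

sin θ_c = n_air / n = 1.000 / 1.311 = 0.7628.
θ_c = arcsin(0.7628) = 49.71°.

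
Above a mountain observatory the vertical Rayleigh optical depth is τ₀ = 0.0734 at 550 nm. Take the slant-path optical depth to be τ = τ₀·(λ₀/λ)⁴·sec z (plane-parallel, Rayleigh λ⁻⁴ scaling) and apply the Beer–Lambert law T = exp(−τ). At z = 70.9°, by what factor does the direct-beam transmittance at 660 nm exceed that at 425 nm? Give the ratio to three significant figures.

1.68

Airmass: sec 70.9° = 3.0561.
τ(660 nm) = 0.0734 × (550/660)⁴ × 3.0561 = 0.0734 × 0.4823 × 3.0561 = 0.1082.
τ(425 nm) = 0.0734 × (550/425)⁴ × 3.0561 = 0.0734 × 2.8048 × 3.0561 = 0.6291.
T(660)/T(425) = exp(τ_B − τ_A) = exp(0.5210) = 1.6837.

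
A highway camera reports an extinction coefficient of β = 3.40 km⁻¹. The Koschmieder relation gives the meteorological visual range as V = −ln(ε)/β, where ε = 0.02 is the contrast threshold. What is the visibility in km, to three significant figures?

V = −ln(0.02) / 3.40 = 3.912 / 3.40 = 1.1506 km.

1.15 km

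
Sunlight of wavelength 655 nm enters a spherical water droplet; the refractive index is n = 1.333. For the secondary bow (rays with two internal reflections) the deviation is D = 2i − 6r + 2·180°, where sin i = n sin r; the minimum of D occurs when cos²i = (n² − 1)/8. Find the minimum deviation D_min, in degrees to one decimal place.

cos²i = (1.77689 − 1)/8 = 0.09711; i = arccos(0.31163) = 71.843°.
sin r = sin 71.843°/1.333 = 0.71283; r = 45.466°.
D_min = 2·71.843° − 6·45.466° + 360° = 230.891°.

230.9°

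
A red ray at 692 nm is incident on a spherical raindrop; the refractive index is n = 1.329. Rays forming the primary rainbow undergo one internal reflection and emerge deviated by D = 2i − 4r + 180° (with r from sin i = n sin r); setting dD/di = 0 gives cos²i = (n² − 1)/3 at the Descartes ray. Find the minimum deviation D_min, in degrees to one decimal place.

cos²i = (1.76624 − 1)/3 = 0.25541; i = arccos(0.50538) = 59.643°.
sin r = sin 59.643°/1.329 = 0.64928; r = 40.487°.
D_min = 2·59.643° − 4·40.487° + 180° = 137.337°.

137.3°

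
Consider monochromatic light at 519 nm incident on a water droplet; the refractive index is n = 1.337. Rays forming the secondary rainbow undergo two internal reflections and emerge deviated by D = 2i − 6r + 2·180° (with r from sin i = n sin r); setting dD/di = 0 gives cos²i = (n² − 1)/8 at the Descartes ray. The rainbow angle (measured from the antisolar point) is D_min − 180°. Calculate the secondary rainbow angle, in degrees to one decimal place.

51.9°

cos²i = (1.78757 − 1)/8 = 0.09845; i = arccos(0.31376) = 71.714°.
sin r = sin 71.714°/1.337 = 0.71017; r = 45.249°.
D_min = 2·71.714° − 6·45.249° + 360° = 231.934°.
Rainbow angle = D_min − 180° = 51.934°.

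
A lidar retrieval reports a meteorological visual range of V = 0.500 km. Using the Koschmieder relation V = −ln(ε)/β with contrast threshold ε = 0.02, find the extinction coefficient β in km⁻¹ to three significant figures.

7.82 km⁻¹

β = −ln(0.02) / V = 3.912 / 0.500 = 7.8240 km⁻¹.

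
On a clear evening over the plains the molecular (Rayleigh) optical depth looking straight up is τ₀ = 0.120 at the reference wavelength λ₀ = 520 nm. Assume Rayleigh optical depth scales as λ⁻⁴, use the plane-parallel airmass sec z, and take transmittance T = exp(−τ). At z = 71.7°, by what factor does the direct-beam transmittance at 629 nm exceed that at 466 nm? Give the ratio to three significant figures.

1.51

Airmass: sec 71.7° = 3.1848.
τ(629 nm) = 0.120 × (520/629)⁴ × 3.1848 = 0.120 × 0.4671 × 3.1848 = 0.1785.
τ(466 nm) = 0.120 × (520/466)⁴ × 3.1848 = 0.120 × 1.5505 × 3.1848 = 0.5926.
T(629)/T(466) = exp(τ_B − τ_A) = exp(0.4140) = 1.5129.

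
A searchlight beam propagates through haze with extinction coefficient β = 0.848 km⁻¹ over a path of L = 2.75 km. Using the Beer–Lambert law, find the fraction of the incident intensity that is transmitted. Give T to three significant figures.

0.0971

τ = β·L = 0.848 × 2.75 = 2.3320.
T = exp(−2.3320) = 0.0971.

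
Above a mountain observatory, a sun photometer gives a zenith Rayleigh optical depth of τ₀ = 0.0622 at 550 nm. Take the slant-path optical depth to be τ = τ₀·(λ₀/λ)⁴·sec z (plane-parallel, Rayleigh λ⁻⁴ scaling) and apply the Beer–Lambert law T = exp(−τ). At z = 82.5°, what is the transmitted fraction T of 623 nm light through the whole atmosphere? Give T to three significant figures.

0.749

sec 82.5° = 7.6613.
τ = 0.0622 × (550/623)⁴ × 7.6613 = 0.0622 × 0.6074 × 7.6613 = 0.2895.
T = exp(−0.2895) = 0.7487.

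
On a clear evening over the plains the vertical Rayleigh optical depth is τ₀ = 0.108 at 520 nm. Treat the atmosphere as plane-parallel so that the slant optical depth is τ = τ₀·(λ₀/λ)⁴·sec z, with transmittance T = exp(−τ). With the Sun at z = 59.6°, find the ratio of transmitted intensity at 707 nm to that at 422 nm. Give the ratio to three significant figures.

Airmass: sec 59.6° = 1.9762.
τ(707 nm) = 0.108 × (520/707)⁴ × 1.9762 = 0.108 × 0.2926 × 1.9762 = 0.0625.
τ(422 nm) = 0.108 × (520/422)⁴ × 1.9762 = 0.108 × 2.3055 × 1.9762 = 0.4920.
T(707)/T(422) = exp(τ_B − τ_A) = exp(0.4296) = 1.5366.

1.54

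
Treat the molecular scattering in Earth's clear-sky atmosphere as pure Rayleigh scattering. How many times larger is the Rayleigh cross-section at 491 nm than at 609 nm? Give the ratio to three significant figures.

2.37

Rayleigh scattering ∝ λ⁻⁴, so the ratio of coefficients is the inverse fourth power of the wavelength ratio.
σ(491)/σ(609) = (609/491)⁴ = (1.2403)⁴ = 2.367.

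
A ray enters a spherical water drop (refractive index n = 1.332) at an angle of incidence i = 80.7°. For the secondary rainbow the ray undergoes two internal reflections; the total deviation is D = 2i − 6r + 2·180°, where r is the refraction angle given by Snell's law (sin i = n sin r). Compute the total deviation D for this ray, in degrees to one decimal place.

234.6°

sin r = sin 80.7° / 1.332 = 0.9869/1.332 = 0.7409; r = 47.81°.
D = 2·80.7° − 6·47.81° + 2·180° = 161.40° − 286.84° + 360° = 234.56°.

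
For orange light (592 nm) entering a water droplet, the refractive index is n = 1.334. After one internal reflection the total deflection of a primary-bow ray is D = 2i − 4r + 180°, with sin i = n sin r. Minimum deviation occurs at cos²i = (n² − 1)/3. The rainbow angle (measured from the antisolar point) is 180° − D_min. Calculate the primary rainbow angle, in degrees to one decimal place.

41.9°

cos²i = (1.77956 − 1)/3 = 0.25985; i = arccos(0.50976) = 59.352°.
sin r = sin 59.352°/1.334 = 0.64492; r = 40.159°.
D_min = 2·59.352° − 4·40.159° + 180° = 138.067°.
Rainbow angle = 180° − D_min = 41.933°.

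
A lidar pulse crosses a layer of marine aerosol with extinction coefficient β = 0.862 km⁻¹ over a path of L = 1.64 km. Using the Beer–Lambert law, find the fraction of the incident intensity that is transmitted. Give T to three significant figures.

τ = β·L = 0.862 × 1.64 = 1.4137.
T = exp(−1.4137) = 0.2432.

0.243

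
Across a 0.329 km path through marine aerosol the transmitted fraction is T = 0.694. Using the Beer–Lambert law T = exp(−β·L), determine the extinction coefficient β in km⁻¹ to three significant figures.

Beer–Lambert: T = exp(−βL) ⇒ β = −ln(T)/L = −ln(0.694)/0.329 = 0.3653/0.329 = 1.11 km⁻¹.

1.11 km⁻¹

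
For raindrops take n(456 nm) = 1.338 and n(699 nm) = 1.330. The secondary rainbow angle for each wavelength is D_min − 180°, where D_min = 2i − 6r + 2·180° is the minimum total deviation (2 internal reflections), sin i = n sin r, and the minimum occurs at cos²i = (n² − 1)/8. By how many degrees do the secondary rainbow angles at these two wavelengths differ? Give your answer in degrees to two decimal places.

At 456 nm (n = 1.338): cos²i = 0.09878 → i = 71.682°, r = 45.195°, D_min = 232.193°, rainbow angle = 52.193°.
At 699 nm (n = 1.330): cos²i = 0.09611 → i = 71.940°, r = 45.630°, D_min = 230.101°, rainbow angle = 50.101°.
Angular width = |52.193° − 50.101°| = 2.092°.

2.09°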